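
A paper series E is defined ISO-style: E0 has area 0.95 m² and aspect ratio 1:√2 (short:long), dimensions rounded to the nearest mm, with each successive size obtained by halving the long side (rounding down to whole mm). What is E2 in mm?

Let E0's short side be w mm. w · w√2 = 0.95 m² = 950,000 mm², so w ≈ 819.6 mm and w√2 ≈ 1159.1 mm → E0 = 820 × 1159 mm.
E1: ⌊1159/2⌋ × 820 = 579 × 820 mm
E2: ⌊820/2⌋ × 579 = 410 × 579 mm

410 × 579 mm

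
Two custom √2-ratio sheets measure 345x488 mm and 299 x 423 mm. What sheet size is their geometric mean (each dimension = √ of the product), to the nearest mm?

Short side: √(345 · 299) = √103155 ≈ 321.2 → 321 mm
Long side: √(488 · 423) = √206424 ≈ 454.3 → 454 mm

321 × 454 mm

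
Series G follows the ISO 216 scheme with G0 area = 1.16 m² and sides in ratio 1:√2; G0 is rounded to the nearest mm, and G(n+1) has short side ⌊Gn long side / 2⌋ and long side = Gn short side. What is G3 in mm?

Let G0's short side be w mm. w · w√2 = 1.16 m² = 1,160,000 mm², so w ≈ 905.7 mm and w√2 ≈ 1280.8 mm → G0 = 906 × 1281 mm.
G1: ⌊1281/2⌋ × 906 = 640 × 906 mm
G2: ⌊906/2⌋ × 640 = 453 × 640 mm
G3: ⌊640/2⌋ × 453 = 320 × 453 mm

320 × 453 mm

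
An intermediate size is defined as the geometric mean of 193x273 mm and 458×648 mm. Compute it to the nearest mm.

297 × 421 mm

Short side: √(193 · 458) = √88394 ≈ 297.3 → 297 mm
Long side: √(273 · 648) = √176904 ≈ 420.6 → 421 mm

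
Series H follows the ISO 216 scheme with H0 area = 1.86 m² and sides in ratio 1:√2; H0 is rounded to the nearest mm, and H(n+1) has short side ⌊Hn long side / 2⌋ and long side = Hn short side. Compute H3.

Let H0's short side be w mm. w · w√2 = 1.86 m² = 1,860,000 mm², so w ≈ 1146.8 mm and w√2 ≈ 1621.9 mm → H0 = 1147 × 1622 mm.
H1: ⌊1622/2⌋ × 1147 = 811 × 1147 mm
H2: ⌊1147/2⌋ × 811 = 573 × 811 mm
H3: ⌊811/2⌋ × 573 = 405 × 573 mm

405 × 573 mm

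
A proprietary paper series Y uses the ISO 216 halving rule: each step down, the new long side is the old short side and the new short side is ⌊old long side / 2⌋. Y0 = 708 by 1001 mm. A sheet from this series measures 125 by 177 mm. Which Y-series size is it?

Y5

Y0: 708 × 1001 mm
Y1: 500 × 708 mm
Y2: 354 × 500 mm
Y3: 250 × 354 mm
Y4: 177 × 250 mm
Y5: 125 × 177 mm
Y6: 88 × 125 mm
→ matches Y5.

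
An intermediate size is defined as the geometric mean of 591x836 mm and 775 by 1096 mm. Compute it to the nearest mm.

Short side: √(591 · 775) = √458025 ≈ 676.8 → 677 mm
Long side: √(836 · 1096) = √916256 ≈ 957.2 → 957 mm

677 × 957 mm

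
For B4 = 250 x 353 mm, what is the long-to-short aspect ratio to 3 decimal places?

1.412

353 / 250 = 1.412
ISO 216 targets √2 ≈ 1.414; the -0.002 deviation is from mm rounding.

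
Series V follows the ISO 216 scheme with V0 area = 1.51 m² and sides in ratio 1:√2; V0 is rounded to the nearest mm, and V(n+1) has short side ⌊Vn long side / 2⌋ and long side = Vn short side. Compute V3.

Let V0's short side be w mm. w · w√2 = 1.51 m² = 1,510,000 mm², so w ≈ 1033.3 mm and w√2 ≈ 1461.3 mm → V0 = 1033 × 1461 mm.
V1: ⌊1461/2⌋ × 1033 = 730 × 1033 mm
V2: ⌊1033/2⌋ × 730 = 516 × 730 mm
V3: ⌊730/2⌋ × 516 = 365 × 516 mm

365 × 516 mm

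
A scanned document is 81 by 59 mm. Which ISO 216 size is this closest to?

Aspect ratio 81/59 ≈ 1.373 (ISO target is √2 ≈ 1.414).
In the C-series (envelope sizes, between A and B): C8 = 57 × 81 mm.
Off by 2 mm total — nearest standard size.

C8 (57 × 81 mm)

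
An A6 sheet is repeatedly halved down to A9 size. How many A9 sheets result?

8

Each ISO step halves the sheet: 1 × A6 → 2 × A7 → 4 × A8 → 8 × A9
From A6 to A9 is 3 halving steps: 2^3 = 8.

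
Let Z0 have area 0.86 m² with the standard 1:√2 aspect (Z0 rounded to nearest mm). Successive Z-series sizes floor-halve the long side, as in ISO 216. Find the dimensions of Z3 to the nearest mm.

275 × 390 mm

Let Z0's short side be w mm. w · w√2 = 0.86 m² = 860,000 mm², so w ≈ 779.8 mm and w√2 ≈ 1102.8 mm → Z0 = 780 × 1103 mm.
Z1: ⌊1103/2⌋ × 780 = 551 × 780 mm
Z2: ⌊780/2⌋ × 551 = 390 × 551 mm
Z3: ⌊551/2⌋ × 390 = 275 × 390 mm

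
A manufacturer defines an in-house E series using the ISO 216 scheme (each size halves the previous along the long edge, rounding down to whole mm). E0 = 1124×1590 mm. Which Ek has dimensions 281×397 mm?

E0: 1124 × 1590 mm
E1: 795 × 1124 mm
E2: 562 × 795 mm
E3: 397 × 562 mm
E4: 281 × 397 mm
E5: 198 × 281 mm
→ matches E4.

E4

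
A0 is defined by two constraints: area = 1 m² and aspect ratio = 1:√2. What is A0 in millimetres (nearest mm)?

841 × 1189 mm

Let the short side be w mm. Then the long side is w√2 and w · w√2 = 10⁶ mm².
w² = 10⁶/√2, so w = 1000 / 2^(1/4) ≈ 840.9 mm; long side = 1000 · 2^(1/4) ≈ 1189.2 mm.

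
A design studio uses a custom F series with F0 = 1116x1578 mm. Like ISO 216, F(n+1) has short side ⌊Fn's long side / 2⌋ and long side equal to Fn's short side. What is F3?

F1: ⌊1578/2⌋ × 1116 = 789 × 1116 mm
F2: ⌊1116/2⌋ × 789 = 558 × 789 mm
F3: ⌊789/2⌋ × 558 = 394 × 558 mm

394 × 558 mm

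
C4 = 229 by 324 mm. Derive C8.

57 × 81 mm

C5: ⌊324/2⌋ × 229 = 162 × 229 mm
C6: ⌊229/2⌋ × 162 = 114 × 162 mm
C7: ⌊162/2⌋ × 114 = 81 × 114 mm
C8: ⌊114/2⌋ × 81 = 57 × 81 mm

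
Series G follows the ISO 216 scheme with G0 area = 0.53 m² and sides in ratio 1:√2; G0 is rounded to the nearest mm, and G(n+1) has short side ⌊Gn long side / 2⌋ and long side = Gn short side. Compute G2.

Let G0's short side be w mm. w · w√2 = 0.53 m² = 530,000 mm², so w ≈ 612.2 mm and w√2 ≈ 865.8 mm → G0 = 612 × 866 mm.
G1: ⌊866/2⌋ × 612 = 433 × 612 mm
G2: ⌊612/2⌋ × 433 = 306 × 433 mm

306 × 433 mm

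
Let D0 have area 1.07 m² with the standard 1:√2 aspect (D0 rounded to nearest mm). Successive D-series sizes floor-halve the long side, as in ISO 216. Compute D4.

Let D0's short side be w mm. w · w√2 = 1.07 m² = 1,070,000 mm², so w ≈ 869.8 mm and w√2 ≈ 1230.1 mm → D0 = 870 × 1230 mm.
D1: ⌊1230/2⌋ × 870 = 615 × 870 mm
D2: ⌊870/2⌋ × 615 = 435 × 615 mm
D3: ⌊615/2⌋ × 435 = 307 × 435 mm
D4: ⌊435/2⌋ × 307 = 217 × 307 mm

217 × 307 mm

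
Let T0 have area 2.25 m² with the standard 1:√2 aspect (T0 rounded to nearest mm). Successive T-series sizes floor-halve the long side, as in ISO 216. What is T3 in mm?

446 × 630 mm

Let T0's short side be w mm. w · w√2 = 2.25 m² = 2,250,000 mm², so w ≈ 1261.3 mm and w√2 ≈ 1783.8 mm → T0 = 1261 × 1784 mm.
T1: ⌊1784/2⌋ × 1261 = 892 × 1261 mm
T2: ⌊1261/2⌋ × 892 = 630 × 892 mm
T3: ⌊892/2⌋ × 630 = 446 × 630 mm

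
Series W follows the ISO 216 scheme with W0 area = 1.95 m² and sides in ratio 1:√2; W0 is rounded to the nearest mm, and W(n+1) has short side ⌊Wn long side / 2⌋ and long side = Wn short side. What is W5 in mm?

207 × 293 mm

Let W0's short side be w mm. w · w√2 = 1.95 m² = 1,950,000 mm², so w ≈ 1174.2 mm and w√2 ≈ 1660.6 mm → W0 = 1174 × 1661 mm.
W1: ⌊1661/2⌋ × 1174 = 830 × 1174 mm
W2: ⌊1174/2⌋ × 830 = 587 × 830 mm
W3: ⌊830/2⌋ × 587 = 415 × 587 mm
W4: ⌊587/2⌋ × 415 = 293 × 415 mm
W5: ⌊415/2⌋ × 293 = 207 × 293 mm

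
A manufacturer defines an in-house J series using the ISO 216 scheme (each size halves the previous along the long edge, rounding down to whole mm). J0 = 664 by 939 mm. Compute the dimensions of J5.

117 × 166 mm

J1: ⌊939/2⌋ × 664 = 469 × 664 mm
J2: ⌊664/2⌋ × 469 = 332 × 469 mm
J3: ⌊469/2⌋ × 332 = 234 × 332 mm
J4: ⌊332/2⌋ × 234 = 166 × 234 mm
J5: ⌊234/2⌋ × 166 = 117 × 166 mm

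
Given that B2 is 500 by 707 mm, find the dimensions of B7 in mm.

88 × 125 mm

B3: ⌊707/2⌋ × 500 = 353 × 500 mm
B4: ⌊500/2⌋ × 353 = 250 × 353 mm
B5: ⌊353/2⌋ × 250 = 176 × 250 mm
B6: ⌊250/2⌋ × 176 = 125 × 176 mm
B7: ⌊176/2⌋ × 125 = 88 × 125 mm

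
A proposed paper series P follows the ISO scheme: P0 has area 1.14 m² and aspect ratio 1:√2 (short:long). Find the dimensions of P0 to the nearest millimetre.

898 × 1270 mm

Let the short side be w mm. Then w · w√2 = 1.14 m² = 1,140,000 mm².
w² = 1,140,000/√2, so w ≈ 897.8 mm; long side = w√2 ≈ 1269.7 mm.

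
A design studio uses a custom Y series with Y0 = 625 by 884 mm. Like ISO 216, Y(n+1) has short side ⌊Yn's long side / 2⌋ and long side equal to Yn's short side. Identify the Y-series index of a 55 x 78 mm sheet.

Y7

Y0: 625 × 884 mm
Y1: 442 × 625 mm
Y2: 312 × 442 mm
Y3: 221 × 312 mm
Y4: 156 × 221 mm
Y5: 110 × 156 mm
Y6: 78 × 110 mm
Y7: 55 × 78 mm
Y8: 39 × 55 mm
→ matches Y7.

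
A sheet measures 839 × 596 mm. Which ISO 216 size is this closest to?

Aspect ratio 839/596 ≈ 1.408 — close to the ISO √2 ≈ 1.414.
In the A-series (A0 area = 1 m²): A1 = 594 × 841 mm.
Off by 4 mm total — nearest standard size.

A1 (594 × 841 mm)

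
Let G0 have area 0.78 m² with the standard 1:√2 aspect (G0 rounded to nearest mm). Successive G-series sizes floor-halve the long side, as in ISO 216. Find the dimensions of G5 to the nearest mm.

Let G0's short side be w mm. w · w√2 = 0.78 m² = 780,000 mm², so w ≈ 742.7 mm and w√2 ≈ 1050.3 mm → G0 = 743 × 1050 mm.
G1: ⌊1050/2⌋ × 743 = 525 × 743 mm
G2: ⌊743/2⌋ × 525 = 371 × 525 mm
G3: ⌊525/2⌋ × 371 = 262 × 371 mm
G4: ⌊371/2⌋ × 262 = 185 × 262 mm
G5: ⌊262/2⌋ × 185 = 131 × 185 mm

131 × 185 mm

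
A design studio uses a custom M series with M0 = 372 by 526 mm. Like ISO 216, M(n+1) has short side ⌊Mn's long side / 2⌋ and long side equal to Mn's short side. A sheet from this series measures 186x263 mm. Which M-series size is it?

M2

M0: 372 × 526 mm
M1: 263 × 372 mm
M2: 186 × 263 mm
M3: 131 × 186 mm
→ matches M2.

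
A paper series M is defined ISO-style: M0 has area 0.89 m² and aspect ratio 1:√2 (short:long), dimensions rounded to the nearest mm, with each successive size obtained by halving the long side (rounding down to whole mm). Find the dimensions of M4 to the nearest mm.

Let M0's short side be w mm. w · w√2 = 0.89 m² = 890,000 mm², so w ≈ 793.3 mm and w√2 ≈ 1121.9 mm → M0 = 793 × 1122 mm.
M1: ⌊1122/2⌋ × 793 = 561 × 793 mm
M2: ⌊793/2⌋ × 561 = 396 × 561 mm
M3: ⌊561/2⌋ × 396 = 280 × 396 mm
M4: ⌊396/2⌋ × 280 = 198 × 280 mm

198 × 280 mm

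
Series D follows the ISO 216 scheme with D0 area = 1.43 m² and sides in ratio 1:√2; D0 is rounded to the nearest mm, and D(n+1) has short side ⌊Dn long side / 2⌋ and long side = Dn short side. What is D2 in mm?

Let D0's short side be w mm. w · w√2 = 1.43 m² = 1,430,000 mm², so w ≈ 1005.6 mm and w√2 ≈ 1422.1 mm → D0 = 1006 × 1422 mm.
D1: ⌊1422/2⌋ × 1006 = 711 × 1006 mm
D2: ⌊1006/2⌋ × 711 = 503 × 711 mm

503 × 711 mm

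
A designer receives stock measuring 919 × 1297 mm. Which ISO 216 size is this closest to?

Aspect ratio 1297/919 ≈ 1.411 — close to the ISO √2 ≈ 1.414.
In the C-series (envelope sizes, between A and B): C0 = 917 × 1297 mm.
Off by 2 mm total — nearest standard size.

C0 (917 × 1297 mm)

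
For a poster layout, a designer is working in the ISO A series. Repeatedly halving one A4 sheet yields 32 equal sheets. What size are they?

32 = 2^5, so 5 halving steps.
A4 → A5 → … → A9 after 5 steps.

A9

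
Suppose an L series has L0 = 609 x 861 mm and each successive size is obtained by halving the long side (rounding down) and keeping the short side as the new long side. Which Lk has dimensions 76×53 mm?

L7

L0: 609 × 861 mm
L1: 430 × 609 mm
L2: 304 × 430 mm
L3: 215 × 304 mm
L4: 152 × 215 mm
L5: 107 × 152 mm
L6: 76 × 107 mm
L7: 53 × 76 mm
L8: 38 × 53 mm
→ matches L7.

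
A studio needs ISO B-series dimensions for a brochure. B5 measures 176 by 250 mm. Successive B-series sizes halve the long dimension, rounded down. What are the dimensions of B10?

31 × 44 mm

B6: ⌊250/2⌋ × 176 = 125 × 176 mm
B7: ⌊176/2⌋ × 125 = 88 × 125 mm
B8: ⌊125/2⌋ × 88 = 62 × 88 mm
B9: ⌊88/2⌋ × 62 = 44 × 62 mm
B10: ⌊62/2⌋ × 44 = 31 × 44 mm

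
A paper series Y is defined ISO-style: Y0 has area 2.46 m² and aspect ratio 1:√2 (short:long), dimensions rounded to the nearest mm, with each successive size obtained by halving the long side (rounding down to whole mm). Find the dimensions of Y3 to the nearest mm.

466 × 659 mm

Let Y0's short side be w mm. w · w√2 = 2.46 m² = 2,460,000 mm², so w ≈ 1318.9 mm and w√2 ≈ 1865.2 mm → Y0 = 1319 × 1865 mm.
Y1: ⌊1865/2⌋ × 1319 = 932 × 1319 mm
Y2: ⌊1319/2⌋ × 932 = 659 × 932 mm
Y3: ⌊932/2⌋ × 659 = 466 × 659 mm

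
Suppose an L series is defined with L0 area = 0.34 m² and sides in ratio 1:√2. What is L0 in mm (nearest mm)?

490 × 693 mm

Let the short side be w mm. Then w · w√2 = 0.34 m² = 340,000 mm².
w² = 340,000/√2, so w ≈ 490.3 mm; long side = w√2 ≈ 693.4 mm.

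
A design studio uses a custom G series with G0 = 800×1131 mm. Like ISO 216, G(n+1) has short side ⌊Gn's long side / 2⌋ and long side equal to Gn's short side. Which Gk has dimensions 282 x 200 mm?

G0: 800 × 1131 mm
G1: 565 × 800 mm
G2: 400 × 565 mm
G3: 282 × 400 mm
G4: 200 × 282 mm
G5: 141 × 200 mm
→ matches G4.

G4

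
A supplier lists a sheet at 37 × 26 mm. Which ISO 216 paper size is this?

A10 (26 × 37 mm)

Aspect ratio 37/26 ≈ 1.423 — close to the ISO √2 ≈ 1.414.
In the A-series (A0 area = 1 m²): A10 = 26 × 37 mm.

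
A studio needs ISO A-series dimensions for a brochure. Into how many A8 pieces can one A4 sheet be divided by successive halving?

16

Each ISO step halves the sheet: 1 × A4 → 2 × A5 → 4 × A6 → 8 × A7 → …
From A4 to A8 is 4 halving steps: 2^4 = 16.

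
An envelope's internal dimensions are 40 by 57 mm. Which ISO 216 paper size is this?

C9 (40 × 57 mm)

Aspect ratio 57/40 ≈ 1.425 — close to the ISO √2 ≈ 1.414.
In the C-series (envelope sizes, between A and B): C9 = 40 × 57 mm.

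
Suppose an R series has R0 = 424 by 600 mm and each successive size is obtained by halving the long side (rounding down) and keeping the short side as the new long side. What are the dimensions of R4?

R1 = 300 × 424 mm (from R0 by 1 halving).
R2: ⌊424/2⌋ × 300 = 212 × 300 mm
R3: ⌊300/2⌋ × 212 = 150 × 212 mm
R4: ⌊212/2⌋ × 150 = 106 × 150 mm

106 × 150 mm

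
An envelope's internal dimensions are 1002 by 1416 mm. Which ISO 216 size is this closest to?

B0 (1000 × 1414 mm)

Aspect ratio 1416/1002 ≈ 1.413 — close to the ISO √2 ≈ 1.414.
In the B-series (B0 = 1000 × 1414 mm): B0 = 1000 × 1414 mm.
Off by 4 mm total — nearest standard size.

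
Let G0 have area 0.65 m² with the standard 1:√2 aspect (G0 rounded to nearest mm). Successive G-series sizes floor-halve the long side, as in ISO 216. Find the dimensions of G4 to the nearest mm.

169 × 239 mm

Let G0's short side be w mm. w · w√2 = 0.65 m² = 650,000 mm², so w ≈ 678.0 mm and w√2 ≈ 958.8 mm → G0 = 678 × 959 mm.
G1: ⌊959/2⌋ × 678 = 479 × 678 mm
G2: ⌊678/2⌋ × 479 = 339 × 479 mm
G3: ⌊479/2⌋ × 339 = 239 × 339 mm
G4: ⌊339/2⌋ × 239 = 169 × 239 mm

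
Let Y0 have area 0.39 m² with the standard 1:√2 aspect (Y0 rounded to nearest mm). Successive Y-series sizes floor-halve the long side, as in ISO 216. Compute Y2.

Let Y0's short side be w mm. w · w√2 = 0.39 m² = 390,000 mm², so w ≈ 525.1 mm and w√2 ≈ 742.7 mm → Y0 = 525 × 743 mm.
Y1: ⌊743/2⌋ × 525 = 371 × 525 mm
Y2: ⌊525/2⌋ × 371 = 262 × 371 mm

262 × 371 mm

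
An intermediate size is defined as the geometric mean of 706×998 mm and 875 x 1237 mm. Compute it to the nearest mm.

786 × 1111 mm

Short side: √(706 · 875) = √617750 ≈ 786.0 → 786 mm
Long side: √(998 · 1237) = √1234526 ≈ 1111.1 → 1111 mm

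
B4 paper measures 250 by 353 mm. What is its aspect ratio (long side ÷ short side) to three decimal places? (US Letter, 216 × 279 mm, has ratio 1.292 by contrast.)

1.412

353 / 250 = 1.412
ISO 216 targets √2 ≈ 1.414; the -0.002 deviation is from mm rounding.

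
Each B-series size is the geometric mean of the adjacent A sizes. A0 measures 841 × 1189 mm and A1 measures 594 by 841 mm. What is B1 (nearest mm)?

Short side: √(841 · 594) = √499554 ≈ 706.8 → 707 mm
Long side: √(1189 · 841) = √999949 ≈ 1000.0 → 1000 mm

707 × 1000 mm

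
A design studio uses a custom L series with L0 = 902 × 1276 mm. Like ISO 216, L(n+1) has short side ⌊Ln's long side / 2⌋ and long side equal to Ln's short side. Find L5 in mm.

159 × 225 mm

L1: ⌊1276/2⌋ × 902 = 638 × 902 mm
L2: ⌊902/2⌋ × 638 = 451 × 638 mm
L3: ⌊638/2⌋ × 451 = 319 × 451 mm
L4: ⌊451/2⌋ × 319 = 225 × 319 mm
L5: ⌊319/2⌋ × 225 = 159 × 225 mm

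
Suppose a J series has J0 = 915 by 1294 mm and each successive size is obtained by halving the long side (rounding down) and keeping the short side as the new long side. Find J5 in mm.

161 × 228 mm

J1: ⌊1294/2⌋ × 915 = 647 × 915 mm
J2: ⌊915/2⌋ × 647 = 457 × 647 mm
J3: ⌊647/2⌋ × 457 = 323 × 457 mm
J4: ⌊457/2⌋ × 323 = 228 × 323 mm
J5: ⌊323/2⌋ × 228 = 161 × 228 mm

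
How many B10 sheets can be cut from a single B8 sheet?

4

B8 = 62 × 88 mm; B10 = 31 × 44 mm.
Each halving step doubles the count; 2 steps from B8 to B10.
2^2 = 4.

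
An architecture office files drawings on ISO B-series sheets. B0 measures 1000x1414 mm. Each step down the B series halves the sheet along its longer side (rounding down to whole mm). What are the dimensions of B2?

B1: ⌊1414/2⌋ × 1000 = 707 × 1000 mm
B2: ⌊1000/2⌋ × 707 = 500 × 707 mm

500 × 707 mm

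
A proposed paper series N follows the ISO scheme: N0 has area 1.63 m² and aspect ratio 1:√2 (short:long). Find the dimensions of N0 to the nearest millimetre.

Let the short side be w mm. Then w · w√2 = 1.63 m² = 1,630,000 mm².
w² = 1,630,000/√2, so w ≈ 1073.6 mm; long side = w√2 ≈ 1518.3 mm.

1074 × 1518 mm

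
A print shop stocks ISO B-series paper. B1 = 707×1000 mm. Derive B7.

B2: ⌊1000/2⌋ × 707 = 500 × 707 mm
B3: ⌊707/2⌋ × 500 = 353 × 500 mm
B4: ⌊500/2⌋ × 353 = 250 × 353 mm
B5: ⌊353/2⌋ × 250 = 176 × 250 mm
B6: ⌊250/2⌋ × 176 = 125 × 176 mm
B7: ⌊176/2⌋ × 125 = 88 × 125 mm

88 × 125 mm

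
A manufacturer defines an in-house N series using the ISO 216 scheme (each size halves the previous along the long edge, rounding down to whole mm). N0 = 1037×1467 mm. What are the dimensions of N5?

N1: ⌊1467/2⌋ × 1037 = 733 × 1037 mm
N2: ⌊1037/2⌋ × 733 = 518 × 733 mm
N3: ⌊733/2⌋ × 518 = 366 × 518 mm
N4: ⌊518/2⌋ × 366 = 259 × 366 mm
N5: ⌊366/2⌋ × 259 = 183 × 259 mm

183 × 259 mm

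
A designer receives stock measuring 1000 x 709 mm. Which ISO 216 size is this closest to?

Aspect ratio 1000/709 ≈ 1.410 — close to the ISO √2 ≈ 1.414.
In the B-series (B0 = 1000 × 1414 mm): B1 = 707 × 1000 mm.
Off by 2 mm total — nearest standard size.

B1 (707 × 1000 mm)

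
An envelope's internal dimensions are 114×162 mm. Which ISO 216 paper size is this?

Aspect ratio 162/114 ≈ 1.421 — close to the ISO √2 ≈ 1.414.
In the C-series (envelope sizes, between A and B): C6 = 114 × 162 mm.

C6 (114 × 162 mm)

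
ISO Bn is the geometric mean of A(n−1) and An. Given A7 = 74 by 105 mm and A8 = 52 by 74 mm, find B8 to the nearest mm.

Short side: √(74 · 52) = √3848 ≈ 62.0 → 62 mm
Long side: √(105 · 74) = √7770 ≈ 88.1 → 88 mm

62 × 88 mm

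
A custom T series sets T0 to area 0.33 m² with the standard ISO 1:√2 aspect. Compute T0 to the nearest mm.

Let the short side be w mm. Then w · w√2 = 0.33 m² = 330,000 mm².
w² = 330,000/√2, so w ≈ 483.1 mm; long side = w√2 ≈ 683.1 mm.

483 × 683 mm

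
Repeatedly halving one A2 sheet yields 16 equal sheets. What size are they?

A6

16 = 2^4, so 4 halving steps.
A2 → A3 → … → A6 after 4 steps.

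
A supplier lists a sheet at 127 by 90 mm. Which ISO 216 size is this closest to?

Aspect ratio 127/90 ≈ 1.411 — close to the ISO √2 ≈ 1.414.
In the B-series (B0 = 1000 × 1414 mm): B7 = 88 × 125 mm.
Off by 4 mm total — nearest standard size.

B7 (88 × 125 mm)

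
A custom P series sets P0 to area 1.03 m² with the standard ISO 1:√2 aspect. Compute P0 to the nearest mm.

853 × 1207 mm

Let the short side be w mm. Then w · w√2 = 1.03 m² = 1,030,000 mm².
w² = 1,030,000/√2, so w ≈ 853.4 mm; long side = w√2 ≈ 1206.9 mm.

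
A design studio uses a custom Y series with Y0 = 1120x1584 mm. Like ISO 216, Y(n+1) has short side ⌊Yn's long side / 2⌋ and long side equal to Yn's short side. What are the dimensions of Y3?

Y1: ⌊1584/2⌋ × 1120 = 792 × 1120 mm
Y2: ⌊1120/2⌋ × 792 = 560 × 792 mm
Y3: ⌊792/2⌋ × 560 = 396 × 560 mm

396 × 560 mm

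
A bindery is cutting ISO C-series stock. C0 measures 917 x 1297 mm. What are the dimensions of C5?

162 × 229 mm

C1: ⌊1297/2⌋ × 917 = 648 × 917 mm
C2: ⌊917/2⌋ × 648 = 458 × 648 mm
C3: ⌊648/2⌋ × 458 = 324 × 458 mm
C4: ⌊458/2⌋ × 324 = 229 × 324 mm
C5: ⌊324/2⌋ × 229 = 162 × 229 mm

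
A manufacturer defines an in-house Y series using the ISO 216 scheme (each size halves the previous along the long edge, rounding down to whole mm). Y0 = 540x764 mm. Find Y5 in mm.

95 × 135 mm

Y1: ⌊764/2⌋ × 540 = 382 × 540 mm
Y2: ⌊540/2⌋ × 382 = 270 × 382 mm
Y3: ⌊382/2⌋ × 270 = 191 × 270 mm
Y4: ⌊270/2⌋ × 191 = 135 × 191 mm
Y5: ⌊191/2⌋ × 135 = 95 × 135 mm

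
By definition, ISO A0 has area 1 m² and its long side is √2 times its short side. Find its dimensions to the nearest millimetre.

Let the short side be w mm. Then the long side is w√2 and w · w√2 = 10⁶ mm².
w² = 10⁶/√2, so w = 1000 / 2^(1/4) ≈ 840.9 mm; long side = 1000 · 2^(1/4) ≈ 1189.2 mm.

841 × 1189 mm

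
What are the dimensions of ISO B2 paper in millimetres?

B0 = 1000 × 1414 mm (B0 has a 1000 mm short side, aspect 1:√2).
B1: ⌊1414/2⌋ × 1000 = 707 × 1000 mm
B2: ⌊1000/2⌋ × 707 = 500 × 707 mm

500 × 707 mm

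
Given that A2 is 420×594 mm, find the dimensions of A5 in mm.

148 × 210 mm

A3: ⌊594/2⌋ × 420 = 297 × 420 mm
A4: ⌊420/2⌋ × 297 = 210 × 297 mm
A5: ⌊297/2⌋ × 210 = 148 × 210 mm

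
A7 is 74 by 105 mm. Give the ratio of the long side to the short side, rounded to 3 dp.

1.419

105 / 74 = 1.419
ISO 216 targets √2 ≈ 1.414; the +0.005 deviation is from mm rounding.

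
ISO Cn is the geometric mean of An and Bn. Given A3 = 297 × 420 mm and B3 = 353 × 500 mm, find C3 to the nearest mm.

324 × 458 mm

Short side: √(297 · 353) = √104841 ≈ 323.8 → 324 mm
Long side: √(420 · 500) = √210000 ≈ 458.3 → 458 mm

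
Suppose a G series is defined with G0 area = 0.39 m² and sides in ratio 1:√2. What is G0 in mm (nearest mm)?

525 × 743 mm

Let the short side be w mm. Then w · w√2 = 0.39 m² = 390,000 mm².
w² = 390,000/√2, so w ≈ 525.1 mm; long side = w√2 ≈ 742.7 mm.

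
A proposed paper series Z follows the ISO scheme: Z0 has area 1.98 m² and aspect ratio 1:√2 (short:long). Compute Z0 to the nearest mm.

1183 × 1673 mm

Let the short side be w mm. Then w · w√2 = 1.98 m² = 1,980,000 mm².
w² = 1,980,000/√2, so w ≈ 1183.2 mm; long side = w√2 ≈ 1673.4 mm.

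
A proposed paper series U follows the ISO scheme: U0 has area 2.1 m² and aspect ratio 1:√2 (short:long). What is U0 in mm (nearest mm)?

Let the short side be w mm. Then w · w√2 = 2.1 m² = 2,100,000 mm².
w² = 2,100,000/√2, so w ≈ 1218.6 mm; long side = w√2 ≈ 1723.3 mm.

1219 × 1723 mm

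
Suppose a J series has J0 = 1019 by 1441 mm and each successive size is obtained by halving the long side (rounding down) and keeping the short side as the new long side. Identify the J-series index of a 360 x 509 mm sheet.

J0: 1019 × 1441 mm
J1: 720 × 1019 mm
J2: 509 × 720 mm
J3: 360 × 509 mm
J4: 254 × 360 mm
→ matches J3.

J3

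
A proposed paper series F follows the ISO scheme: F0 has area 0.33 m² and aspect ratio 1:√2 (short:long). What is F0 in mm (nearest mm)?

483 × 683 mm

Let the short side be w mm. Then w · w√2 = 0.33 m² = 330,000 mm².
w² = 330,000/√2, so w ≈ 483.1 mm; long side = w√2 ≈ 683.1 mm.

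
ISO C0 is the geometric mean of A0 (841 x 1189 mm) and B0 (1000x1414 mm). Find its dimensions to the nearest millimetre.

Short: √(841 · 1000) = √841000 ≈ 917.1 mm.
Long: √(1189 · 1414) = √1681246 ≈ 1296.6 mm.

917 × 1297 mm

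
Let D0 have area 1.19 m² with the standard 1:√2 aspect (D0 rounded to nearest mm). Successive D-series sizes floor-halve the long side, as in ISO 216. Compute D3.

324 × 458 mm

Let D0's short side be w mm. w · w√2 = 1.19 m² = 1,190,000 mm², so w ≈ 917.3 mm and w√2 ≈ 1297.3 mm → D0 = 917 × 1297 mm.
D1: ⌊1297/2⌋ × 917 = 648 × 917 mm
D2: ⌊917/2⌋ × 648 = 458 × 648 mm
D3: ⌊648/2⌋ × 458 = 324 × 458 mm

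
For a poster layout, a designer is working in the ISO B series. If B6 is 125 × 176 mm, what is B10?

31 × 44 mm

B7: ⌊176/2⌋ × 125 = 88 × 125 mm
B8: ⌊125/2⌋ × 88 = 62 × 88 mm
B9: ⌊88/2⌋ × 62 = 44 × 62 mm
B10: ⌊62/2⌋ × 44 = 31 × 44 mm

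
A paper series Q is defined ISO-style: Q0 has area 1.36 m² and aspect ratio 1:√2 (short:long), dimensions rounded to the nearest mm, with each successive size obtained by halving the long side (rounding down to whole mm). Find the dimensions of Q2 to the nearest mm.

490 × 693 mm

Let Q0's short side be w mm. w · w√2 = 1.36 m² = 1,360,000 mm², so w ≈ 980.6 mm and w√2 ≈ 1386.8 mm → Q0 = 981 × 1387 mm.
Q1: ⌊1387/2⌋ × 981 = 693 × 981 mm
Q2: ⌊981/2⌋ × 693 = 490 × 693 mm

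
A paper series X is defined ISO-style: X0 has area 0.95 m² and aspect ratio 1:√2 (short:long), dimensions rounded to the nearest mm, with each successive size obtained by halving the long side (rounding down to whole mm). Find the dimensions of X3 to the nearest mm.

Let X0's short side be w mm. w · w√2 = 0.95 m² = 950,000 mm², so w ≈ 819.6 mm and w√2 ≈ 1159.1 mm → X0 = 820 × 1159 mm.
X1: ⌊1159/2⌋ × 820 = 579 × 820 mm
X2: ⌊820/2⌋ × 579 = 410 × 579 mm
X3: ⌊579/2⌋ × 410 = 289 × 410 mm

289 × 410 mm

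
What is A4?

A0 = 841 × 1189 mm (A0 has area 1 m², aspect 1:√2).
A1: ⌊1189/2⌋ × 841 = 594 × 841 mm
A2: ⌊841/2⌋ × 594 = 420 × 594 mm
A3: ⌊594/2⌋ × 420 = 297 × 420 mm
A4: ⌊420/2⌋ × 297 = 210 × 297 mm

210 × 297 mm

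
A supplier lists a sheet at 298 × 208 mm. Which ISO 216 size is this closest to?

Aspect ratio 298/208 ≈ 1.433 (ISO target is √2 ≈ 1.414).
In the A-series (A0 area = 1 m²): A4 = 210 × 297 mm.
Off by 3 mm total — nearest standard size.

A4 (210 × 297 mm)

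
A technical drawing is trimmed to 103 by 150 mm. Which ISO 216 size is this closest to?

A6 (105 × 148 mm)

Aspect ratio 150/103 ≈ 1.456 (ISO target is √2 ≈ 1.414).
In the A-series (A0 area = 1 m²): A6 = 105 × 148 mm.
Off by 4 mm total — nearest standard size.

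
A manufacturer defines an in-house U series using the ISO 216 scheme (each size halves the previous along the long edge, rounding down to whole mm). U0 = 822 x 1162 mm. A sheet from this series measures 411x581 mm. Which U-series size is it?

U2

U0: 822 × 1162 mm
U1: 581 × 822 mm
U2: 411 × 581 mm
U3: 290 × 411 mm
→ matches U2.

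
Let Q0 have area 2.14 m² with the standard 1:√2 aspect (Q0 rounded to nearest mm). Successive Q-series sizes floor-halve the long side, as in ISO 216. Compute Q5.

217 × 307 mm

Let Q0's short side be w mm. w · w√2 = 2.14 m² = 2,140,000 mm², so w ≈ 1230.1 mm and w√2 ≈ 1739.7 mm → Q0 = 1230 × 1740 mm.
Q1: ⌊1740/2⌋ × 1230 = 870 × 1230 mm
Q2: ⌊1230/2⌋ × 870 = 615 × 870 mm
Q3: ⌊870/2⌋ × 615 = 435 × 615 mm
Q4: ⌊615/2⌋ × 435 = 307 × 435 mm
Q5: ⌊435/2⌋ × 307 = 217 × 307 mm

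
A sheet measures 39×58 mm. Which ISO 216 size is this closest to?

Aspect ratio 58/39 ≈ 1.487 (ISO target is √2 ≈ 1.414).
In the C-series (envelope sizes, between A and B): C9 = 40 × 57 mm.
Off by 2 mm total — nearest standard size.

C9 (40 × 57 mm)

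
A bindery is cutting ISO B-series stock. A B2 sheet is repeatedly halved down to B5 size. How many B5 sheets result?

8

Each ISO step halves the sheet: 1 × B2 → 2 × B3 → 4 × B4 → 8 × B5
From B2 to B5 is 3 halving steps: 2^3 = 8.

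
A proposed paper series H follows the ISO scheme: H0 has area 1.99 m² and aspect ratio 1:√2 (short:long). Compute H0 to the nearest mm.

Let the short side be w mm. Then w · w√2 = 1.99 m² = 1,990,000 mm².
w² = 1,990,000/√2, so w ≈ 1186.2 mm; long side = w√2 ≈ 1677.6 mm.

1186 × 1678 mm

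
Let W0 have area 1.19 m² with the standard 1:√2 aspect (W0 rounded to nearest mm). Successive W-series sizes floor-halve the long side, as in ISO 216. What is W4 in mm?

229 × 324 mm

Let W0's short side be w mm. w · w√2 = 1.19 m² = 1,190,000 mm², so w ≈ 917.3 mm and w√2 ≈ 1297.3 mm → W0 = 917 × 1297 mm.
W1: ⌊1297/2⌋ × 917 = 648 × 917 mm
W2: ⌊917/2⌋ × 648 = 458 × 648 mm
W3: ⌊648/2⌋ × 458 = 324 × 458 mm
W4: ⌊458/2⌋ × 324 = 229 × 324 mm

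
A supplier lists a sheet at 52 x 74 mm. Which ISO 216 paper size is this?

A8 (52 × 74 mm)

Aspect ratio 74/52 ≈ 1.423 — close to the ISO √2 ≈ 1.414.
In the A-series (A0 area = 1 m²): A8 = 52 × 74 mm.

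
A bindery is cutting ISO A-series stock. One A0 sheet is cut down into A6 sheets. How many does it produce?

64

A0 = 841 × 1189 mm; A6 = 105 × 148 mm.
Each halving step doubles the count; 6 steps from A0 to A6.
2^6 = 64.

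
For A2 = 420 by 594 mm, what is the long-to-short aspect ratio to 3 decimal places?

594 / 420 = 1.414
Matches √2 ≈ 1.414 — the ISO 216 defining ratio.

1.414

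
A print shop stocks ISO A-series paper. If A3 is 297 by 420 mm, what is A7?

74 × 105 mm

A4: ⌊420/2⌋ × 297 = 210 × 297 mm
A5: ⌊297/2⌋ × 210 = 148 × 210 mm
A6: ⌊210/2⌋ × 148 = 105 × 148 mm
A7: ⌊148/2⌋ × 105 = 74 × 105 mm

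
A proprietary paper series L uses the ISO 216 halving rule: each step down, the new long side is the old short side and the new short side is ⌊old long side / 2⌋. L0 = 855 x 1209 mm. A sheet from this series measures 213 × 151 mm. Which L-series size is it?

L5

L0: 855 × 1209 mm
L1: 604 × 855 mm
L2: 427 × 604 mm
L3: 302 × 427 mm
L4: 213 × 302 mm
L5: 151 × 213 mm
L6: 106 × 151 mm
→ matches L5.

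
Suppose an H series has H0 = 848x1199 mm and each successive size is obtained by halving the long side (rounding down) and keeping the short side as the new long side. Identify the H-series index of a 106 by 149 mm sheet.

H0: 848 × 1199 mm
H1: 599 × 848 mm
H2: 424 × 599 mm
H3: 299 × 424 mm
H4: 212 × 299 mm
H5: 149 × 212 mm
H6: 106 × 149 mm
H7: 74 × 106 mm
→ matches H6.

H6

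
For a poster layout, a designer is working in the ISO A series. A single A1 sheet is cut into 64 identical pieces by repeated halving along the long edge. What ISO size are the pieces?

64 = 2^6, so 6 halving steps.
A1 → A2 → … → A7 after 6 steps.

A7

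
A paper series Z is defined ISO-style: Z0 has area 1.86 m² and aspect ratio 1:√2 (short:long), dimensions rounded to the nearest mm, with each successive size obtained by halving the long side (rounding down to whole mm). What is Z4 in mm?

Let Z0's short side be w mm. w · w√2 = 1.86 m² = 1,860,000 mm², so w ≈ 1146.8 mm and w√2 ≈ 1621.9 mm → Z0 = 1147 × 1622 mm.
Z1: ⌊1622/2⌋ × 1147 = 811 × 1147 mm
Z2: ⌊1147/2⌋ × 811 = 573 × 811 mm
Z3: ⌊811/2⌋ × 573 = 405 × 573 mm
Z4: ⌊573/2⌋ × 405 = 286 × 405 mm

286 × 405 mm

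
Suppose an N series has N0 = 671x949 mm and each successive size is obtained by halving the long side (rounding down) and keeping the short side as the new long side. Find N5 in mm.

118 × 167 mm

N1: ⌊949/2⌋ × 671 = 474 × 671 mm
N2: ⌊671/2⌋ × 474 = 335 × 474 mm
N3: ⌊474/2⌋ × 335 = 237 × 335 mm
N4: ⌊335/2⌋ × 237 = 167 × 237 mm
N5: ⌊237/2⌋ × 167 = 118 × 167 mm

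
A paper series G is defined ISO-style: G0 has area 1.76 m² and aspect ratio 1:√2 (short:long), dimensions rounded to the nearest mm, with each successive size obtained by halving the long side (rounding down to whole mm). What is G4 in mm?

Let G0's short side be w mm. w · w√2 = 1.76 m² = 1,760,000 mm², so w ≈ 1115.6 mm and w√2 ≈ 1577.7 mm → G0 = 1116 × 1578 mm.
G1: ⌊1578/2⌋ × 1116 = 789 × 1116 mm
G2: ⌊1116/2⌋ × 789 = 558 × 789 mm
G3: ⌊789/2⌋ × 558 = 394 × 558 mm
G4: ⌊558/2⌋ × 394 = 279 × 394 mm

279 × 394 mm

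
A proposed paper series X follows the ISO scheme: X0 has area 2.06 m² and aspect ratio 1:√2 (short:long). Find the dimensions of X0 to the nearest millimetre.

Let the short side be w mm. Then w · w√2 = 2.06 m² = 2,060,000 mm².
w² = 2,060,000/√2, so w ≈ 1206.9 mm; long side = w√2 ≈ 1706.8 mm.

1207 × 1707 mm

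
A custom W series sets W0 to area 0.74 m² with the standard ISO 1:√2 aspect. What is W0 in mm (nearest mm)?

723 × 1023 mm

Let the short side be w mm. Then w · w√2 = 0.74 m² = 740,000 mm².
w² = 740,000/√2, so w ≈ 723.4 mm; long side = w√2 ≈ 1023.0 mm.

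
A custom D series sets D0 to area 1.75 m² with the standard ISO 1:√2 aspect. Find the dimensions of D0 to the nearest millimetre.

1112 × 1573 mm

Let the short side be w mm. Then w · w√2 = 1.75 m² = 1,750,000 mm².
w² = 1,750,000/√2, so w ≈ 1112.4 mm; long side = w√2 ≈ 1573.2 mm.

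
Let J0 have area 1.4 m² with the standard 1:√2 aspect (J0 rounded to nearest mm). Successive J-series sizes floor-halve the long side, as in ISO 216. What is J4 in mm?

248 × 351 mm

Let J0's short side be w mm. w · w√2 = 1.4 m² = 1,400,000 mm², so w ≈ 995.0 mm and w√2 ≈ 1407.1 mm → J0 = 995 × 1407 mm.
J1: ⌊1407/2⌋ × 995 = 703 × 995 mm
J2: ⌊995/2⌋ × 703 = 497 × 703 mm
J3: ⌊703/2⌋ × 497 = 351 × 497 mm
J4: ⌊497/2⌋ × 351 = 248 × 351 mm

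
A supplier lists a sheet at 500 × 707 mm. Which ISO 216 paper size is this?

B2 (500 × 707 mm)

Aspect ratio 707/500 ≈ 1.414 — close to the ISO √2 ≈ 1.414.
In the B-series (B0 = 1000 × 1414 mm): B2 = 500 × 707 mm.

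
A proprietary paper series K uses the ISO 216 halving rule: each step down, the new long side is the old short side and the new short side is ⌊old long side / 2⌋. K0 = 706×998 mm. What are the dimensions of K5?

K1: ⌊998/2⌋ × 706 = 499 × 706 mm
K2: ⌊706/2⌋ × 499 = 353 × 499 mm
K3: ⌊499/2⌋ × 353 = 249 × 353 mm
K4: ⌊353/2⌋ × 249 = 176 × 249 mm
K5: ⌊249/2⌋ × 176 = 124 × 176 mm

124 × 176 mm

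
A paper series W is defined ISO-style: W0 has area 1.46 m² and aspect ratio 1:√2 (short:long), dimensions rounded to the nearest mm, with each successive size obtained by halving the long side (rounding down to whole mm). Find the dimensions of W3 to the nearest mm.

Let W0's short side be w mm. w · w√2 = 1.46 m² = 1,460,000 mm², so w ≈ 1016.1 mm and w√2 ≈ 1436.9 mm → W0 = 1016 × 1437 mm.
W1: ⌊1437/2⌋ × 1016 = 718 × 1016 mm
W2: ⌊1016/2⌋ × 718 = 508 × 718 mm
W3: ⌊718/2⌋ × 508 = 359 × 508 mm

359 × 508 mm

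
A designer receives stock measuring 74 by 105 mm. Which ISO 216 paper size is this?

A7 (74 × 105 mm)

Aspect ratio 105/74 ≈ 1.419 — close to the ISO √2 ≈ 1.414.
In the A-series (A0 area = 1 m²): A7 = 74 × 105 mm.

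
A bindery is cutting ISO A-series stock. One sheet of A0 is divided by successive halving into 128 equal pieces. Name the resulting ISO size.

128 = 2^7, so 7 halving steps.
A0 → A1 → … → A7 after 7 steps.

A7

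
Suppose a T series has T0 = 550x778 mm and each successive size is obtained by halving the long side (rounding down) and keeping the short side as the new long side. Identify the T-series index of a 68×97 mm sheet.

T0: 550 × 778 mm
T1: 389 × 550 mm
T2: 275 × 389 mm
T3: 194 × 275 mm
T4: 137 × 194 mm
T5: 97 × 137 mm
T6: 68 × 97 mm
T7: 48 × 68 mm
→ matches T6.

T6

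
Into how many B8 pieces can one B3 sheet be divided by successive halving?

Each ISO step halves the sheet: 1 × B3 → 2 × B4 → 4 × B5 → 8 × B6 → …
From B3 to B8 is 5 halving steps: 2^5 = 32.

32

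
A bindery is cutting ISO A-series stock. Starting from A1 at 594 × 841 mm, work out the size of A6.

A2: ⌊841/2⌋ × 594 = 420 × 594 mm
A3: ⌊594/2⌋ × 420 = 297 × 420 mm
A4: ⌊420/2⌋ × 297 = 210 × 297 mm
A5: ⌊297/2⌋ × 210 = 148 × 210 mm
A6: ⌊210/2⌋ × 148 = 105 × 148 mm

105 × 148 mm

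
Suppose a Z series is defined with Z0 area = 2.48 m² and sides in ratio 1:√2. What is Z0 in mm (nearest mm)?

1324 × 1873 mm

Let the short side be w mm. Then w · w√2 = 2.48 m² = 2,480,000 mm².
w² = 2,480,000/√2, so w ≈ 1324.2 mm; long side = w√2 ≈ 1872.8 mm.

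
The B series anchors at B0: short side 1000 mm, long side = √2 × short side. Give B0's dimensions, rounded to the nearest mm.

1000 × 1414 mm

Short side = 1000 mm; long side = 1000√2 ≈ 1414.2 mm.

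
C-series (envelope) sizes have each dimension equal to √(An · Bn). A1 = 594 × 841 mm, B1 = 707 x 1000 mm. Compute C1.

Short side: √(594 · 707) = √419958 ≈ 648.0 → 648 mm
Long side: √(841 · 1000) = √841000 ≈ 917.1 → 917 mm

648 × 917 mm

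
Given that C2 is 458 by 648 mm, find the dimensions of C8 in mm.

57 × 81 mm

C3: ⌊648/2⌋ × 458 = 324 × 458 mm
C4: ⌊458/2⌋ × 324 = 229 × 324 mm
C5: ⌊324/2⌋ × 229 = 162 × 229 mm
C6: ⌊229/2⌋ × 162 = 114 × 162 mm
C7: ⌊162/2⌋ × 114 = 81 × 114 mm
C8: ⌊114/2⌋ × 81 = 57 × 81 mm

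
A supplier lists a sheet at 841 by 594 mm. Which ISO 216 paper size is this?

A1 (594 × 841 mm)

Aspect ratio 841/594 ≈ 1.416 — close to the ISO √2 ≈ 1.414.
In the A-series (A0 area = 1 m²): A1 = 594 × 841 mm.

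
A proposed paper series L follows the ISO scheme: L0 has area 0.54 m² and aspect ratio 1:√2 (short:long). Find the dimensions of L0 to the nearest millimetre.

618 × 874 mm

Let the short side be w mm. Then w · w√2 = 0.54 m² = 540,000 mm².
w² = 540,000/√2, so w ≈ 617.9 mm; long side = w√2 ≈ 873.9 mm.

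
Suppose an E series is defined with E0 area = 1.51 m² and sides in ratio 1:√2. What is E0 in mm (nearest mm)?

1033 × 1461 mm

Let the short side be w mm. Then w · w√2 = 1.51 m² = 1,510,000 mm².
w² = 1,510,000/√2, so w ≈ 1033.3 mm; long side = w√2 ≈ 1461.3 mm.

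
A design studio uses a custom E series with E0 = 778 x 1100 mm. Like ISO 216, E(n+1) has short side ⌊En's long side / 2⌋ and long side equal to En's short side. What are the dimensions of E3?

275 × 389 mm

E1: ⌊1100/2⌋ × 778 = 550 × 778 mm
E2: ⌊778/2⌋ × 550 = 389 × 550 mm
E3: ⌊550/2⌋ × 389 = 275 × 389 mm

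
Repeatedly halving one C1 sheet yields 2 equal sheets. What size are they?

C2

2 = 2^1, so 1 halving step.
C1 → C2 → … → C2 after 1 step.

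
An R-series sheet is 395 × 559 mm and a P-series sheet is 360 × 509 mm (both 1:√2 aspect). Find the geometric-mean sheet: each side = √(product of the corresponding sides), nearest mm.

377 × 533 mm

Short side: √(395 · 360) = √142200 ≈ 377.1 → 377 mm
Long side: √(559 · 509) = √284531 ≈ 533.4 → 533 mm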